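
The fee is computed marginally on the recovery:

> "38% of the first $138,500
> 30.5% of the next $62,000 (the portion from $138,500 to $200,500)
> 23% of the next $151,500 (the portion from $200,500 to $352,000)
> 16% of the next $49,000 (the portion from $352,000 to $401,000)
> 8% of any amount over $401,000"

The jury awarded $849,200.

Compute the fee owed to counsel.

$150,081.00

First $138,500 at 38% = $52,630.00
Next $62,000 at 30.5% = $18,910.00
Next $151,500 at 23% = $34,845.00
Next $49,000 at 16% = $7,840.00
Remaining $448,200 at 8% = $35,856.00
Fee: $52,630.00 + $18,910.00 + $34,845.00 + $7,840.00 + $35,856.00 = $150,081.00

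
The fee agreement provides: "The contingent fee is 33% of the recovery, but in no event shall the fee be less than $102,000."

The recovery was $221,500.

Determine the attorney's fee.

33% of $221,500 = $73,095.00
That is below the $102,000 minimum, so the minimum applies.

$102,000.00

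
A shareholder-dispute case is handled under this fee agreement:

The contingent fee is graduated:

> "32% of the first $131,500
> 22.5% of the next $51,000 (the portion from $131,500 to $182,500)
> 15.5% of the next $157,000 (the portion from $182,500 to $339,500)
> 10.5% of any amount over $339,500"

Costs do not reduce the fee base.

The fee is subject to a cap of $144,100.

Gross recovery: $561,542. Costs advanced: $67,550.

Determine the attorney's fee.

Fee base is the gross recovery, $561,542; costs are reimbursed separately.
First $131,500 at 32% = $42,080.00
Next $51,000 at 22.5% = $11,475.00
Next $157,000 at 15.5% = $24,335.00
Remaining $222,042 at 10.5% = $23,314.41
Fee: $42,080.00 + $11,475.00 + $24,335.00 + $23,314.41 = $101,204.41
$101,204.41 is under the $144,100 cap.

$101,204.41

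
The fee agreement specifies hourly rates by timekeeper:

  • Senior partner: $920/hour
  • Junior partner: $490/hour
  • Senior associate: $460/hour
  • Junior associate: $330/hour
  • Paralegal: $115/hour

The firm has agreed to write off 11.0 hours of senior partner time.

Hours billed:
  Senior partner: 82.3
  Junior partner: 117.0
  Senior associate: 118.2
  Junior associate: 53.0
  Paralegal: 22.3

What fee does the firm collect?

Senior partner: 82.3 × $920 = $75,716.00
Junior partner: 117.0 × $490 = $57,330.00
Senior associate: 118.2 × $460 = $54,372.00
Junior associate: 53.0 × $330 = $17,490.00
Paralegal: 22.3 × $115 = $2,564.50
Subtotal: $207,472.50
Write-off: 11.0 × $920 = $10,120.00
Total: $207,472.50 − $10,120.00 = $197,352.50

$197,352.50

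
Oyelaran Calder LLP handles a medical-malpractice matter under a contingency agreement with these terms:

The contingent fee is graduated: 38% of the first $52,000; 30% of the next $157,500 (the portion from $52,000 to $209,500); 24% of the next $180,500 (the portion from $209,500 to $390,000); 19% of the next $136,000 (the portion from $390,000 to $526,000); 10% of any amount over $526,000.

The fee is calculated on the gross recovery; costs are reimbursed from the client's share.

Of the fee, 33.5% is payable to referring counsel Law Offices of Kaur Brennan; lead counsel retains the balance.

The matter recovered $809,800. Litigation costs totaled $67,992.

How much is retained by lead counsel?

$109,425.75

Fee base is the gross recovery, $809,800; costs are reimbursed separately.
First $52,000 at 38% = $19,760.00
Next $157,500 at 30% = $47,250.00
Next $180,500 at 24% = $43,320.00
Next $136,000 at 19% = $25,840.00
Remaining $283,800 at 10% = $28,380.00
Fee: $19,760.00 + $47,250.00 + $43,320.00 + $25,840.00 + $28,380.00 = $164,550.00
Referral share: 33.5% of $164,550.00 = $55,124.25; lead counsel retains $164,550.00 − $55,124.25 = $109,425.75.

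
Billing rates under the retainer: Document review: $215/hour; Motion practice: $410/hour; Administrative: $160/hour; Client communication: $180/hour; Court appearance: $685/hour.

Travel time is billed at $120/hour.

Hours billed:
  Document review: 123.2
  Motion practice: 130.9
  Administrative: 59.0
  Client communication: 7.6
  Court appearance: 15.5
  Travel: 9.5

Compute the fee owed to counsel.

Document review: 123.2 × $215 = $26,488.00
Motion practice: 130.9 × $410 = $53,669.00
Administrative: 59.0 × $160 = $9,440.00
Client communication: 7.6 × $180 = $1,368.00
Court appearance: 15.5 × $685 = $10,617.50
Subtotal: $26,488.00 + $53,669.00 + $9,440.00 + $1,368.00 + $10,617.50 = $101,582.50
Travel: 9.5 × $120 = $1,140.00
Total: $101,582.50 + $1,140.00 = $102,722.50

$102,722.50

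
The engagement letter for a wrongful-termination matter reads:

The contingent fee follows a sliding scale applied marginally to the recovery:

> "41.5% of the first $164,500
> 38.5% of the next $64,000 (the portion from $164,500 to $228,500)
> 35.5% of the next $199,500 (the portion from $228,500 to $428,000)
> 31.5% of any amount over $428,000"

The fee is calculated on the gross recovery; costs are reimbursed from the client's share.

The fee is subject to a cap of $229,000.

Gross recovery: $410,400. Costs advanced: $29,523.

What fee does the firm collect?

Fee base is the gross recovery, $410,400; costs are reimbursed separately.
First $164,500 at 41.5% = $68,267.50
Next $64,000 at 38.5% = $24,640.00
Remaining $181,900 at 35.5% = $64,574.50
Fee: $68,267.50 + $24,640.00 + $64,574.50 = $157,482.00
$157,482.00 is under the $229,000 cap.

$157,482.00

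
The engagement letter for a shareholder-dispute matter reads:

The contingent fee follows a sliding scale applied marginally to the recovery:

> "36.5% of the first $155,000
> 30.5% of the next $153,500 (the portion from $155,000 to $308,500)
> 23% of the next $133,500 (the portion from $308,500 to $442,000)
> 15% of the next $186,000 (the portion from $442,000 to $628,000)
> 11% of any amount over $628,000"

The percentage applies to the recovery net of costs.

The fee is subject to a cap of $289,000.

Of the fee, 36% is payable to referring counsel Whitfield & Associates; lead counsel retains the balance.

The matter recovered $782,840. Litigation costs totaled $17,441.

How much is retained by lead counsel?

$113,351.29

Fee base (net of costs): $782,840 − $17,441 = $765,399
First $155,000 at 36.5% = $56,575.00
Next $153,500 at 30.5% = $46,817.50
Next $133,500 at 23% = $30,705.00
Next $186,000 at 15% = $27,900.00
Remaining $137,399 at 11% = $15,113.89
Fee: $56,575.00 + $46,817.50 + $30,705.00 + $27,900.00 + $15,113.89 = $177,111.39
$177,111.39 is under the $289,000 cap.
Referral share: 36% of $177,111.39 = $63,760.10; lead counsel retains $177,111.39 − $63,760.10 = $113,351.29.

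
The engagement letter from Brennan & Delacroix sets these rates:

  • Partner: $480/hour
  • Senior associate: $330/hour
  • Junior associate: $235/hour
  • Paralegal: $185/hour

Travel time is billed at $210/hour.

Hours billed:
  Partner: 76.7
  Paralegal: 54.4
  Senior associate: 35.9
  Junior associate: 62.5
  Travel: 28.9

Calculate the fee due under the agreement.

Partner: 76.7 × $480 = $36,816.00
Senior associate: 35.9 × $330 = $11,847.00
Junior associate: 62.5 × $235 = $14,687.50
Paralegal: 54.4 × $185 = $10,064.00
Subtotal: $36,816.00 + $11,847.00 + $14,687.50 + $10,064.00 = $73,414.50
Travel: 28.9 × $210 = $6,069.00
Total: $73,414.50 + $6,069.00 = $79,483.50

$79,483.50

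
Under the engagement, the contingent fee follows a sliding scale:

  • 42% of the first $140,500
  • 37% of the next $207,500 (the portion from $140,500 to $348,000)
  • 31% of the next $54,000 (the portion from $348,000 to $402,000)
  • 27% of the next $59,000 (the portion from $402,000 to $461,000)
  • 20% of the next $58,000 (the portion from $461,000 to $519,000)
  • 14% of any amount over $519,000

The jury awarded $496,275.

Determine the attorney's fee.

$175,510.00

First $140,500 at 42% = $59,010.00
Next $207,500 at 37% = $76,775.00
Next $54,000 at 31% = $16,740.00
Next $59,000 at 27% = $15,930.00
Remaining $35,275 at 20% = $7,055.00
Fee: $59,010.00 + $76,775.00 + $16,740.00 + $15,930.00 + $7,055.00 = $175,510.00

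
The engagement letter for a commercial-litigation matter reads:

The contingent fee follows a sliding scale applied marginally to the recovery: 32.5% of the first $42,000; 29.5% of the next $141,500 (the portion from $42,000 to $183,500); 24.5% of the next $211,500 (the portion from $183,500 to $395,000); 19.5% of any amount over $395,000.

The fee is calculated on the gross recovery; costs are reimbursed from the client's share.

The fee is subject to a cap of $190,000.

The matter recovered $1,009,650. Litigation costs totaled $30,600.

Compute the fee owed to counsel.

$190,000.00

Fee base is the gross recovery, $1,009,650; costs are reimbursed separately.
First $42,000 at 32.5% = $13,650.00
Next $141,500 at 29.5% = $41,742.50
Next $211,500 at 24.5% = $51,817.50
Remaining $614,650 at 19.5% = $119,856.75
Fee: $13,650.00 + $41,742.50 + $51,817.50 + $119,856.75 = $227,066.75
$227,066.75 exceeds the $190,000 cap, so the fee is capped at $190,000.00.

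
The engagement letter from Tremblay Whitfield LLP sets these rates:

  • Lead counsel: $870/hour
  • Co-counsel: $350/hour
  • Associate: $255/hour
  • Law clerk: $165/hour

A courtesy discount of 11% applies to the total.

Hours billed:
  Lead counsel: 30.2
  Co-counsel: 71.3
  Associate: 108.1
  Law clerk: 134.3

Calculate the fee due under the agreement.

Lead counsel: 30.2 × $870 = $26,274.00
Co-counsel: 71.3 × $350 = $24,955.00
Associate: 108.1 × $255 = $27,565.50
Law clerk: 134.3 × $165 = $22,159.50
Subtotal: $100,954.00
Less 11% discount: −$11,104.94
Total: $100,954.00 − $11,104.94 = $89,849.06

$89,849.06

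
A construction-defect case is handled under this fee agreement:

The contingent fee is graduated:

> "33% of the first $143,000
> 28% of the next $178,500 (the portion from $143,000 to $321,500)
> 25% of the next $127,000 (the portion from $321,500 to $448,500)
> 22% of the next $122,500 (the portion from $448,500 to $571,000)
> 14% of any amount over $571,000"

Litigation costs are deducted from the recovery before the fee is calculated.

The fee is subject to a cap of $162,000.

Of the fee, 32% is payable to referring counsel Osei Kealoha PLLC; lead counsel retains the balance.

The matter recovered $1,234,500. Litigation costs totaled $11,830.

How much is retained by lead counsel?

Fee base (net of costs): $1,234,500 − $11,830 = $1,222,670
First $143,000 at 33% = $47,190.00
Next $178,500 at 28% = $49,980.00
Next $127,000 at 25% = $31,750.00
Next $122,500 at 22% = $26,950.00
Remaining $651,670 at 14% = $91,233.80
Fee: $47,190.00 + $49,980.00 + $31,750.00 + $26,950.00 + $91,233.80 = $247,103.80
$247,103.80 exceeds the $162,000 cap, so the fee is capped at $162,000.00.
Referral share: 32% of $162,000.00 = $51,840.00; lead counsel retains $162,000.00 − $51,840.00 = $110,160.00.

$110,160.00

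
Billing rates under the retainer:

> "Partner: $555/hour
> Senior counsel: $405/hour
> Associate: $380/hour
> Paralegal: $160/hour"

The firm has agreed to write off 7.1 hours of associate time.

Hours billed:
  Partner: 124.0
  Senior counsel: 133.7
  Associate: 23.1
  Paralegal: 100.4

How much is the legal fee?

$145,112.50

Partner: 124.0 × $555 = $68,820.00
Senior counsel: 133.7 × $405 = $54,148.50
Associate: 23.1 × $380 = $8,778.00
Paralegal: 100.4 × $160 = $16,064.00
Subtotal: $147,810.50
Write-off: 7.1 × $380 = $2,698.00
Total: $147,810.50 − $2,698.00 = $145,112.50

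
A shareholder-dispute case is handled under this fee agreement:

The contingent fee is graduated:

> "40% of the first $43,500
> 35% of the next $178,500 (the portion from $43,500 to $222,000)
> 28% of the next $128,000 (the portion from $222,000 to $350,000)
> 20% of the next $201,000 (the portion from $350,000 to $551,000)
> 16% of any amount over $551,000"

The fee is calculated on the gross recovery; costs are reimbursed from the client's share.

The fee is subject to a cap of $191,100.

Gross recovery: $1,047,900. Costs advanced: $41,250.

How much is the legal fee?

$191,100.00

Fee base is the gross recovery, $1,047,900; costs are reimbursed separately.
First $43,500 at 40% = $17,400.00
Next $178,500 at 35% = $62,475.00
Next $128,000 at 28% = $35,840.00
Next $201,000 at 20% = $40,200.00
Remaining $496,900 at 16% = $79,504.00
Fee: $17,400.00 + $62,475.00 + $35,840.00 + $40,200.00 + $79,504.00 = $235,419.00
$235,419.00 exceeds the $191,100 cap, so the fee is capped at $191,100.00.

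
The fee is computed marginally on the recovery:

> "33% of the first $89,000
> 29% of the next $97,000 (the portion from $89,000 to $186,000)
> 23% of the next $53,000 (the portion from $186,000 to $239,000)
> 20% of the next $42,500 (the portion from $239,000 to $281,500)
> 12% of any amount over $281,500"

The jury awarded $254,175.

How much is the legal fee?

First $89,000 at 33% = $29,370.00
Next $97,000 at 29% = $28,130.00
Next $53,000 at 23% = $12,190.00
Remaining $15,175 at 20% = $3,035.00
Fee: $29,370.00 + $28,130.00 + $12,190.00 + $3,035.00 = $72,725.00

$72,725.00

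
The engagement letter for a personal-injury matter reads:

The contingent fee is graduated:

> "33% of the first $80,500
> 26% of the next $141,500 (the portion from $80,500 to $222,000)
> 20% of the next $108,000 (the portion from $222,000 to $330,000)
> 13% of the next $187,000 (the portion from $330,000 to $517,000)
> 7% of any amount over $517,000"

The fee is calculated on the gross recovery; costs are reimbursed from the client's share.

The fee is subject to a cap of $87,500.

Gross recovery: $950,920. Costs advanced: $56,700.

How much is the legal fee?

$87,500.00

Fee base is the gross recovery, $950,920; costs are reimbursed separately.
First $80,500 at 33% = $26,565.00
Next $141,500 at 26% = $36,790.00
Next $108,000 at 20% = $21,600.00
Next $187,000 at 13% = $24,310.00
Remaining $433,920 at 7% = $30,374.40
Fee: $26,565.00 + $36,790.00 + $21,600.00 + $24,310.00 + $30,374.40 = $139,639.40
$139,639.40 exceeds the $87,500 cap, so the fee is capped at $87,500.00.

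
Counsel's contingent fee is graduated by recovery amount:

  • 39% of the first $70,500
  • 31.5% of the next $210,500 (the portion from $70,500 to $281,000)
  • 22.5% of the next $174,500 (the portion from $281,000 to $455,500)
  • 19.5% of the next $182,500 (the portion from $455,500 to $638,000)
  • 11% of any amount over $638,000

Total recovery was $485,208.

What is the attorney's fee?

First $70,500 at 39% = $27,495.00
Next $210,500 at 31.5% = $66,307.50
Next $174,500 at 22.5% = $39,262.50
Remaining $29,708 at 19.5% = $5,793.06
Fee: $27,495.00 + $66,307.50 + $39,262.50 + $5,793.06 = $138,858.06

$138,858.06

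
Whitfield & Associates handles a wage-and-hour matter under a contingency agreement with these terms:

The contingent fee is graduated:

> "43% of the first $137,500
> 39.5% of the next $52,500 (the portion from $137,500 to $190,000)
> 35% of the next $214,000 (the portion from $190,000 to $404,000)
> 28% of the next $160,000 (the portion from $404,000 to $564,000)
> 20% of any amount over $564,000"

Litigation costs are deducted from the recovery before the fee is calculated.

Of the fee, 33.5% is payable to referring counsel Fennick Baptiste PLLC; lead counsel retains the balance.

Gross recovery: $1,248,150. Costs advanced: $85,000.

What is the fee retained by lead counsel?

$212,396.01

Fee base (net of costs): $1,248,150 − $85,000 = $1,163,150
First $137,500 at 43% = $59,125.00
Next $52,500 at 39.5% = $20,737.50
Next $214,000 at 35% = $74,900.00
Next $160,000 at 28% = $44,800.00
Remaining $599,150 at 20% = $119,830.00
Fee: $59,125.00 + $20,737.50 + $74,900.00 + $44,800.00 + $119,830.00 = $319,392.50
Referral share: 33.5% of $319,392.50 = $106,996.49; lead counsel retains $319,392.50 − $106,996.49 = $212,396.01.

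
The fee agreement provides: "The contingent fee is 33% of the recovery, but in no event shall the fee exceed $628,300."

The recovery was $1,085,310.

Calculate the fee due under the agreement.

33% of $1,085,310 = $358,152.30
That is under the $628,300 cap.

$358,152.30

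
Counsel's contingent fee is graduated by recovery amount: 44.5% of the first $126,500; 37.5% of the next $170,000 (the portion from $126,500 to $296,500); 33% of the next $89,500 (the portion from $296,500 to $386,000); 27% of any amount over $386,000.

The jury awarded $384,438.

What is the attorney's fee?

$149,062.04

First $126,500 at 44.5% = $56,292.50
Next $170,000 at 37.5% = $63,750.00
Remaining $87,938 at 33% = $29,019.54
Fee: $56,292.50 + $63,750.00 + $29,019.54 = $149,062.04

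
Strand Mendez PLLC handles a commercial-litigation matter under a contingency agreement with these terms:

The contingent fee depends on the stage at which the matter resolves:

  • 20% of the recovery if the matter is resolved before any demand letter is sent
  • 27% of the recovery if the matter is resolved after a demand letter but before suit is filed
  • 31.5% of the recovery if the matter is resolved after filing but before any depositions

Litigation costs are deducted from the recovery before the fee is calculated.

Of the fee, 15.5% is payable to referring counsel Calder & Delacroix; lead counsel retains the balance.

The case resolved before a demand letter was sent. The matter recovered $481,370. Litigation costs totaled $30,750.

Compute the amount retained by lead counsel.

Fee base (net of costs): $481,370 − $30,750 = $450,620
The matter resolved before a demand letter was sent, so the 20% rate applies.
$450,620 × 20% = $90,124.00
Referral share: 15.5% of $90,124.00 = $13,969.22; lead counsel retains $90,124.00 − $13,969.22 = $76,154.78.

$76,154.78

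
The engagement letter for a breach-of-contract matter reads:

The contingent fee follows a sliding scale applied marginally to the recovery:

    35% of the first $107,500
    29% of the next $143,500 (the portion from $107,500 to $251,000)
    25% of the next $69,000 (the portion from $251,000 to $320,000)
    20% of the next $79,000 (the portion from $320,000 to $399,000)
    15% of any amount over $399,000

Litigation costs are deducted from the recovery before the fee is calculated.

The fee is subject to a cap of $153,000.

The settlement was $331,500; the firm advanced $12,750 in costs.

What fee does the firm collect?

Fee base (net of costs): $331,500 − $12,750 = $318,750
First $107,500 at 35% = $37,625.00
Next $143,500 at 29% = $41,615.00
Remaining $67,750 at 25% = $16,937.50
Fee: $37,625.00 + $41,615.00 + $16,937.50 = $96,177.50
$96,177.50 is under the $153,000 cap.

$96,177.50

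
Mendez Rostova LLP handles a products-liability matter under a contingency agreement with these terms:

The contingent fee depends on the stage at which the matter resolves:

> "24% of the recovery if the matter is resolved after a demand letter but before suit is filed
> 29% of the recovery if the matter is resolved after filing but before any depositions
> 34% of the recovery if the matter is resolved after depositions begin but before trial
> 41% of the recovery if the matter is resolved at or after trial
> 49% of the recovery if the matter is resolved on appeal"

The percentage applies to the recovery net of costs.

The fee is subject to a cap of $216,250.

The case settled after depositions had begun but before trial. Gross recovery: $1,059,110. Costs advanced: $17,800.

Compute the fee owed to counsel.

Fee base (net of costs): $1,059,110 − $17,800 = $1,041,310
The matter settled after depositions had begun but before trial, so the 34% rate applies.
$1,041,310 × 34% = $354,045.40
$354,045.40 exceeds the $216,250 cap, so the fee is capped at $216,250.00.

$216,250.00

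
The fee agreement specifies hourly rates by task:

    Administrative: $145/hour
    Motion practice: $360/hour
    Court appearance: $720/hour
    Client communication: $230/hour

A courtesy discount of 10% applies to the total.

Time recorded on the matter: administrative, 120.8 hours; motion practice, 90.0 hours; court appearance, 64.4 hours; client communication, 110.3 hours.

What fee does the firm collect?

Administrative: 120.8 × $145 = $17,516.00
Motion practice: 90.0 × $360 = $32,400.00
Court appearance: 64.4 × $720 = $46,368.00
Client communication: 110.3 × $230 = $25,369.00
Subtotal: $121,653.00
Less 10% discount: −$12,165.30
Total: $121,653.00 − $12,165.30 = $109,487.70

$109,487.70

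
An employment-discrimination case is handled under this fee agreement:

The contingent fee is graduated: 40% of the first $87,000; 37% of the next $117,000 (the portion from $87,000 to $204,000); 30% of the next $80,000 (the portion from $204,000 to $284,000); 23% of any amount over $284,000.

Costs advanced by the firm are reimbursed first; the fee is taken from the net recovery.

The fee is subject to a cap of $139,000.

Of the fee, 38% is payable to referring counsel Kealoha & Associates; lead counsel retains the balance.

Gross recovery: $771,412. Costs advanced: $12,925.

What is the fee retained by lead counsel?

Fee base (net of costs): $771,412 − $12,925 = $758,487
First $87,000 at 40% = $34,800.00
Next $117,000 at 37% = $43,290.00
Next $80,000 at 30% = $24,000.00
Remaining $474,487 at 23% = $109,132.01
Fee: $34,800.00 + $43,290.00 + $24,000.00 + $109,132.01 = $211,222.01
$211,222.01 exceeds the $139,000 cap, so the fee is capped at $139,000.00.
Referral share: 38% of $139,000.00 = $52,820.00; lead counsel retains $139,000.00 − $52,820.00 = $86,180.00.

$86,180.00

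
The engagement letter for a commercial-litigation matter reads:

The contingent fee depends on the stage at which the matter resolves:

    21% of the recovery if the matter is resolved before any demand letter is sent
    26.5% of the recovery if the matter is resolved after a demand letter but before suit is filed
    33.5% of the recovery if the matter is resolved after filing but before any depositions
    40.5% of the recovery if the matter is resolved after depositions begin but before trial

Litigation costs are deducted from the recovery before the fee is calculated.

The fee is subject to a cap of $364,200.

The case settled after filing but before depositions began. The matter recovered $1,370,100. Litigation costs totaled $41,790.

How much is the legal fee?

$364,200.00

Fee base (net of costs): $1,370,100 − $41,790 = $1,328,310
The matter settled after filing but before depositions began, so the 33.5% rate applies.
$1,328,310 × 33.5% = $444,983.85
$444,983.85 exceeds the $364,200 cap, so the fee is capped at $364,200.00.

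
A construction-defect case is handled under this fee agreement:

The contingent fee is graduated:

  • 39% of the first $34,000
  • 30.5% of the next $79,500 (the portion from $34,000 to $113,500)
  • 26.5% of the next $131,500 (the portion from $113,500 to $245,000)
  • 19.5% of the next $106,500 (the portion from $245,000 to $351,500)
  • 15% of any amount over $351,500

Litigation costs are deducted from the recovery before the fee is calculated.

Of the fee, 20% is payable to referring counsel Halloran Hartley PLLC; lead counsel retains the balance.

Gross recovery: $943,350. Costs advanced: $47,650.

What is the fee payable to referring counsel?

Fee base (net of costs): $943,350 − $47,650 = $895,700
First $34,000 at 39% = $13,260.00
Next $79,500 at 30.5% = $24,247.50
Next $131,500 at 26.5% = $34,847.50
Next $106,500 at 19.5% = $20,767.50
Remaining $544,200 at 15% = $81,630.00
Fee: $13,260.00 + $24,247.50 + $34,847.50 + $20,767.50 + $81,630.00 = $174,752.50
Referral share: 20% of $174,752.50 = $34,950.50; lead counsel retains $174,752.50 − $34,950.50 = $139,802.00.

$34,950.50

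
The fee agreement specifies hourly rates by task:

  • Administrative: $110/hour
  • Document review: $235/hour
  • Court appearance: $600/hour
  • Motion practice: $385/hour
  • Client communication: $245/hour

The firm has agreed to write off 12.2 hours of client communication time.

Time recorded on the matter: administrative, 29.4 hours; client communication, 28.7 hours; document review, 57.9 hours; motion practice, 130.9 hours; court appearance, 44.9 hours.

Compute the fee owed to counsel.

Administrative: 29.4 × $110 = $3,234.00
Document review: 57.9 × $235 = $13,606.50
Court appearance: 44.9 × $600 = $26,940.00
Motion practice: 130.9 × $385 = $50,396.50
Client communication: 28.7 × $245 = $7,031.50
Subtotal: $101,208.50
Write-off: 12.2 × $245 = $2,989.00
Total: $101,208.50 − $2,989.00 = $98,219.50

$98,219.50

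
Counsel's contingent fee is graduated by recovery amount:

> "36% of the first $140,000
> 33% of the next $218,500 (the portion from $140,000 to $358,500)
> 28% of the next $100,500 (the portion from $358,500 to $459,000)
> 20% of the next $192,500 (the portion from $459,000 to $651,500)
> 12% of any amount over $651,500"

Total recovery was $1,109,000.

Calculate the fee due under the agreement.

$244,045.00

First $140,000 at 36% = $50,400.00
Next $218,500 at 33% = $72,105.00
Next $100,500 at 28% = $28,140.00
Next $192,500 at 20% = $38,500.00
Remaining $457,500 at 12% = $54,900.00
Fee: $50,400.00 + $72,105.00 + $28,140.00 + $38,500.00 + $54,900.00 = $244,045.00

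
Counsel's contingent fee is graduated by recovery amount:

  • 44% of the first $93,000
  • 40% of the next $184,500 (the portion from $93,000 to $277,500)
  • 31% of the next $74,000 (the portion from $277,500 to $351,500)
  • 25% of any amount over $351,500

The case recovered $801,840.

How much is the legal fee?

First $93,000 at 44% = $40,920.00
Next $184,500 at 40% = $73,800.00
Next $74,000 at 31% = $22,940.00
Remaining $450,340 at 25% = $112,585.00
Fee: $40,920.00 + $73,800.00 + $22,940.00 + $112,585.00 = $250,245.00

$250,245.00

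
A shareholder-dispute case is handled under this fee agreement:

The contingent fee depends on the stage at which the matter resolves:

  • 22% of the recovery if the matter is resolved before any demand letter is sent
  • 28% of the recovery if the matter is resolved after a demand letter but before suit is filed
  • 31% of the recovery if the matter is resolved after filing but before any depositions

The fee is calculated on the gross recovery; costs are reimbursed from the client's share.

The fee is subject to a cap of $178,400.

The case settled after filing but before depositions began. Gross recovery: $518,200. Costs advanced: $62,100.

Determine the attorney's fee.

Fee base is the gross recovery, $518,200; costs are reimbursed separately.
The matter settled after filing but before depositions began, so the 31% rate applies.
$518,200 × 31% = $160,642.00
$160,642.00 is under the $178,400 cap.

$160,642.00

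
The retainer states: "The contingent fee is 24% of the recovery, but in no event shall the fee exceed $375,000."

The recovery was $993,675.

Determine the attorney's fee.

$238,482.00

24% of $993,675 = $238,482.00
That is under the $375,000 cap.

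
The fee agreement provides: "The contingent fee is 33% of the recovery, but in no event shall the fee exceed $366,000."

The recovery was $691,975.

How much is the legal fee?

33% of $691,975 = $228,351.75
That is under the $366,000 cap.

$228,351.75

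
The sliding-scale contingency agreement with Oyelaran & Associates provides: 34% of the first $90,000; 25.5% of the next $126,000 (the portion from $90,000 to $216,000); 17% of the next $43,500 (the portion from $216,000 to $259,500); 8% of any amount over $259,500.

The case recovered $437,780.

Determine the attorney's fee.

First $90,000 at 34% = $30,600.00
Next $126,000 at 25.5% = $32,130.00
Next $43,500 at 17% = $7,395.00
Remaining $178,280 at 8% = $14,262.40
Fee: $30,600.00 + $32,130.00 + $7,395.00 + $14,262.40 = $84,387.40

$84,387.40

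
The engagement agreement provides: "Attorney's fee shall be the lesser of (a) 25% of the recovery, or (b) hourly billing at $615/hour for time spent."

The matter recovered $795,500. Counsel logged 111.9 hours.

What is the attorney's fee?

$68,818.50

(a) 25% of $795,500 = $198,875.00
(b) 111.9 × $615 = $68,818.50
The lesser is (b): $68,818.50.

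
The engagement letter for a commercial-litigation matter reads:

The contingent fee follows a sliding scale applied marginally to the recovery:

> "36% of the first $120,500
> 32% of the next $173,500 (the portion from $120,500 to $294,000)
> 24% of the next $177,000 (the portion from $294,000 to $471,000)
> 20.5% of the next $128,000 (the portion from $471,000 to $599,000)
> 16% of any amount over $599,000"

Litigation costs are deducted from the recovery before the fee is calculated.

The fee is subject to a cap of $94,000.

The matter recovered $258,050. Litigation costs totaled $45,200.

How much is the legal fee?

Fee base (net of costs): $258,050 − $45,200 = $212,850
First $120,500 at 36% = $43,380.00
Remaining $92,350 at 32% = $29,552.00
Fee: $43,380.00 + $29,552.00 = $72,932.00
$72,932.00 is under the $94,000 cap.

$72,932.00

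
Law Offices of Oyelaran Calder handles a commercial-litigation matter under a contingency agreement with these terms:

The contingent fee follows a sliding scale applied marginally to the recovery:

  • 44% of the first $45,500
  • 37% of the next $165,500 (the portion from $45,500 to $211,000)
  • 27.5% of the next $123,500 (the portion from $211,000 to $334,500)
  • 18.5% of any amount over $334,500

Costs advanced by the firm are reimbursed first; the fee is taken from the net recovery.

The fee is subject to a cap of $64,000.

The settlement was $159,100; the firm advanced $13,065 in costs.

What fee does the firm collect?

$57,217.95

Fee base (net of costs): $159,100 − $13,065 = $146,035
First $45,500 at 44% = $20,020.00
Remaining $100,535 at 37% = $37,197.95
Fee: $20,020.00 + $37,197.95 = $57,217.95
$57,217.95 is under the $64,000 cap.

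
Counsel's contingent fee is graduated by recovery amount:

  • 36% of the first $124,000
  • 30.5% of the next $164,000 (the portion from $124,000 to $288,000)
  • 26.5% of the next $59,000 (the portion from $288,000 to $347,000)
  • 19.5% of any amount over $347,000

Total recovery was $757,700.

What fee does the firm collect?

First $124,000 at 36% = $44,640.00
Next $164,000 at 30.5% = $50,020.00
Next $59,000 at 26.5% = $15,635.00
Remaining $410,700 at 19.5% = $80,086.50
Fee: $44,640.00 + $50,020.00 + $15,635.00 + $80,086.50 = $190,381.50

$190,381.50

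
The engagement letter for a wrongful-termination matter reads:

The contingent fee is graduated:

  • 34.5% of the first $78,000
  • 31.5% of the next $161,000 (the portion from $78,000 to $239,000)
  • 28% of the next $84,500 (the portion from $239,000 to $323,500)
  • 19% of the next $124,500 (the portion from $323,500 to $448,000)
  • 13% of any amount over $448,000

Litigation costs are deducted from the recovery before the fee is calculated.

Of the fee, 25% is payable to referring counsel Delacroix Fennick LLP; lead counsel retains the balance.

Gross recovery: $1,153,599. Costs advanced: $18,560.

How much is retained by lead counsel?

$160,691.30

Fee base (net of costs): $1,153,599 − $18,560 = $1,135,039
First $78,000 at 34.5% = $26,910.00
Next $161,000 at 31.5% = $50,715.00
Next $84,500 at 28% = $23,660.00
Next $124,500 at 19% = $23,655.00
Remaining $687,039 at 13% = $89,315.07
Fee: $26,910.00 + $50,715.00 + $23,660.00 + $23,655.00 + $89,315.07 = $214,255.07
Referral share: 25% of $214,255.07 = $53,563.77; lead counsel retains $214,255.07 − $53,563.77 = $160,691.30.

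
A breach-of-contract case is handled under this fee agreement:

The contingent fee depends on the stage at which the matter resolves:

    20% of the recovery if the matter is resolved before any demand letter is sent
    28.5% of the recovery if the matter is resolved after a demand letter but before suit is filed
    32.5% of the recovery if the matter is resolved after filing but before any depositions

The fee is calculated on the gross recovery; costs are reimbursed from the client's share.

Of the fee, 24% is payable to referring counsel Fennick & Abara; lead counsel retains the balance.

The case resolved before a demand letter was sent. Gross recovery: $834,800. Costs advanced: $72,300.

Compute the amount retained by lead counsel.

$126,889.60

Fee base is the gross recovery, $834,800; costs are reimbursed separately.
The matter resolved before a demand letter was sent, so the 20% rate applies.
$834,800 × 20% = $166,960.00
Referral share: 24% of $166,960.00 = $40,070.40; lead counsel retains $166,960.00 − $40,070.40 = $126,889.60.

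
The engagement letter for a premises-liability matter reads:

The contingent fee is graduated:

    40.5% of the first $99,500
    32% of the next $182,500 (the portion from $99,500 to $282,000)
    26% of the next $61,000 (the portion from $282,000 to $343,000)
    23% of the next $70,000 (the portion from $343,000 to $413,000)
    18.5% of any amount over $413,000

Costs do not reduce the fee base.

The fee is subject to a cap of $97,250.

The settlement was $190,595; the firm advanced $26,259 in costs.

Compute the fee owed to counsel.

Fee base is the gross recovery, $190,595; costs are reimbursed separately.
First $99,500 at 40.5% = $40,297.50
Remaining $91,095 at 32% = $29,150.40
Fee: $40,297.50 + $29,150.40 = $69,447.90
$69,447.90 is under the $97,250 cap.

$69,447.90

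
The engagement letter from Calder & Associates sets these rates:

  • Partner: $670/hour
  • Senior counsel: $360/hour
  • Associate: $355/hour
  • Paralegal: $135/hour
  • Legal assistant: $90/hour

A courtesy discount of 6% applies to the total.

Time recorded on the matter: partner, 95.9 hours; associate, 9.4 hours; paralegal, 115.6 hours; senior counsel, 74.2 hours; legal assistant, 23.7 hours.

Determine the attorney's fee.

$105,318.54

Partner: 95.9 × $670 = $64,253.00
Senior counsel: 74.2 × $360 = $26,712.00
Associate: 9.4 × $355 = $3,337.00
Paralegal: 115.6 × $135 = $15,606.00
Legal assistant: 23.7 × $90 = $2,133.00
Subtotal: $112,041.00
Less 6% discount: −$6,722.46
Total: $112,041.00 − $6,722.46 = $105,318.54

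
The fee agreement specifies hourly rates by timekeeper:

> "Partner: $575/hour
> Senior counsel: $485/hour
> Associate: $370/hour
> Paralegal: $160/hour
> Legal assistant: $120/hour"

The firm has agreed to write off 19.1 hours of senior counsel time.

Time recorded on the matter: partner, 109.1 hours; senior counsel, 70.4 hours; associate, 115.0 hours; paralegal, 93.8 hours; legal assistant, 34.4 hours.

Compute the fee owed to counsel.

Partner: 109.1 × $575 = $62,732.50
Senior counsel: 70.4 × $485 = $34,144.00
Associate: 115.0 × $370 = $42,550.00
Paralegal: 93.8 × $160 = $15,008.00
Legal assistant: 34.4 × $120 = $4,128.00
Subtotal: $158,562.50
Write-off: 19.1 × $485 = $9,263.50
Total: $158,562.50 − $9,263.50 = $149,299.00

$149,299.00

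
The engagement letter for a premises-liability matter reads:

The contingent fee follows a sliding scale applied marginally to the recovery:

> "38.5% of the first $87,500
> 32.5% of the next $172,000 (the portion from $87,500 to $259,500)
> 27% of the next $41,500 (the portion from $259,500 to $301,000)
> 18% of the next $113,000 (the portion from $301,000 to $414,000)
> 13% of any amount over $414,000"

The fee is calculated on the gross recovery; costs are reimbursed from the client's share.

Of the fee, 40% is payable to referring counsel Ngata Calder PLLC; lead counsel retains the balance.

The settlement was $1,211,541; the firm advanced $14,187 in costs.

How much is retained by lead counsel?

$134,887.70

Fee base is the gross recovery, $1,211,541; costs are reimbursed separately.
First $87,500 at 38.5% = $33,687.50
Next $172,000 at 32.5% = $55,900.00
Next $41,500 at 27% = $11,205.00
Next $113,000 at 18% = $20,340.00
Remaining $797,541 at 13% = $103,680.33
Fee: $33,687.50 + $55,900.00 + $11,205.00 + $20,340.00 + $103,680.33 = $224,812.83
Referral share: 40% of $224,812.83 = $89,925.13; lead counsel retains $224,812.83 − $89,925.13 = $134,887.70.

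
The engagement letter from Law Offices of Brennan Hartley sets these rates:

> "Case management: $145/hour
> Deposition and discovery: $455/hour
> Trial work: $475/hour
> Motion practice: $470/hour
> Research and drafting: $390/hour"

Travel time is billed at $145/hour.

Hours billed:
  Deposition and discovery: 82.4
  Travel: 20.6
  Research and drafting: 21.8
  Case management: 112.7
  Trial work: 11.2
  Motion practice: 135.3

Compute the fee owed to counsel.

Case management: 112.7 × $145 = $16,341.50
Deposition and discovery: 82.4 × $455 = $37,492.00
Trial work: 11.2 × $475 = $5,320.00
Motion practice: 135.3 × $470 = $63,591.00
Research and drafting: 21.8 × $390 = $8,502.00
Subtotal: $16,341.50 + $37,492.00 + $5,320.00 + $63,591.00 + $8,502.00 = $131,246.50
Travel: 20.6 × $145 = $2,987.00
Total: $131,246.50 + $2,987.00 = $134,233.50

$134,233.50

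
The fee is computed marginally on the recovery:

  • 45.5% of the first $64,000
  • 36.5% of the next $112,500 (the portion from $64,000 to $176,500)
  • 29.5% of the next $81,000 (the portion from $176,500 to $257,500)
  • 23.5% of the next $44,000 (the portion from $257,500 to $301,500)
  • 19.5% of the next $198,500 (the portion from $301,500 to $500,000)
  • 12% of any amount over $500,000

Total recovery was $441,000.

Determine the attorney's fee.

First $64,000 at 45.5% = $29,120.00
Next $112,500 at 36.5% = $41,062.50
Next $81,000 at 29.5% = $23,895.00
Next $44,000 at 23.5% = $10,340.00
Remaining $139,500 at 19.5% = $27,202.50
Fee: $29,120.00 + $41,062.50 + $23,895.00 + $10,340.00 + $27,202.50 = $131,620.00

$131,620.00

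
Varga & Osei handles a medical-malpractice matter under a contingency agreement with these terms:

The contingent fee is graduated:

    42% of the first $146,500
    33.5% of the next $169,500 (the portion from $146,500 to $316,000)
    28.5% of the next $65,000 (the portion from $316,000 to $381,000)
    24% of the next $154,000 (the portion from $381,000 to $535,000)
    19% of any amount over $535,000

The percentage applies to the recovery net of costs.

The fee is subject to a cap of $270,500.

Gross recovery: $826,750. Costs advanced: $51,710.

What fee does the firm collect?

Fee base (net of costs): $826,750 − $51,710 = $775,040
First $146,500 at 42% = $61,530.00
Next $169,500 at 33.5% = $56,782.50
Next $65,000 at 28.5% = $18,525.00
Next $154,000 at 24% = $36,960.00
Remaining $240,040 at 19% = $45,607.60
Fee: $61,530.00 + $56,782.50 + $18,525.00 + $36,960.00 + $45,607.60 = $219,405.10
$219,405.10 is under the $270,500 cap.

$219,405.10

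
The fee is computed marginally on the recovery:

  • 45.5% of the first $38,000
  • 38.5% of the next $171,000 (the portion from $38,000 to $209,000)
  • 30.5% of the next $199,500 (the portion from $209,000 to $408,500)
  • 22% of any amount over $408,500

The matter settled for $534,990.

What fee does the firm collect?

$171,800.30

First $38,000 at 45.5% = $17,290.00
Next $171,000 at 38.5% = $65,835.00
Next $199,500 at 30.5% = $60,847.50
Remaining $126,490 at 22% = $27,827.80
Fee: $17,290.00 + $65,835.00 + $60,847.50 + $27,827.80 = $171,800.30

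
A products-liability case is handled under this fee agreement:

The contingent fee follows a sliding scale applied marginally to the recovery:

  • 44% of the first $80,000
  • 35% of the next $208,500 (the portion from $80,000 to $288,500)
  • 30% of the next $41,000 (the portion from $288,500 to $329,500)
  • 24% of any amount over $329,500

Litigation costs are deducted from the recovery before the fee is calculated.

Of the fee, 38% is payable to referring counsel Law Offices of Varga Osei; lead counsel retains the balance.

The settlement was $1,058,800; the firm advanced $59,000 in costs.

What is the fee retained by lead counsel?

Fee base (net of costs): $1,058,800 − $59,000 = $999,800
First $80,000 at 44% = $35,200.00
Next $208,500 at 35% = $72,975.00
Next $41,000 at 30% = $12,300.00
Remaining $670,300 at 24% = $160,872.00
Fee: $35,200.00 + $72,975.00 + $12,300.00 + $160,872.00 = $281,347.00
Referral share: 38% of $281,347.00 = $106,911.86; lead counsel retains $281,347.00 − $106,911.86 = $174,435.14.

$174,435.14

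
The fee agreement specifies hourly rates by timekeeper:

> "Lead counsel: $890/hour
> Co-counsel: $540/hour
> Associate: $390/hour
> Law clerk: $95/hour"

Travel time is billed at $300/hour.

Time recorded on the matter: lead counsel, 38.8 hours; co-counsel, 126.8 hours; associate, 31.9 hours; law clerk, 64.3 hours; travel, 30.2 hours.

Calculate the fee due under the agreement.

Lead counsel: 38.8 × $890 = $34,532.00
Co-counsel: 126.8 × $540 = $68,472.00
Associate: 31.9 × $390 = $12,441.00
Law clerk: 64.3 × $95 = $6,108.50
Subtotal: $34,532.00 + $68,472.00 + $12,441.00 + $6,108.50 = $121,553.50
Travel: 30.2 × $300 = $9,060.00
Total: $121,553.50 + $9,060.00 = $130,613.50

$130,613.50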